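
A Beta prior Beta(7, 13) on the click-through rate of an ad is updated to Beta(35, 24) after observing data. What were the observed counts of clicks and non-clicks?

Under Beta–binomial conjugacy the posterior parameters are (α+s, β+f).
So s = 35 − 7 = 28 and f = 24 − 13 = 11.

28 clicks and 11 non-clicks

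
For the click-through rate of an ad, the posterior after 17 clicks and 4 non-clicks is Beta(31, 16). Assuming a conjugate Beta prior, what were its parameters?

Beta is conjugate to the binomial likelihood: posterior = Beta(α+s, β+f).
Subtract the data counts: 31−17=14, 16−4=12.

Beta(14, 12)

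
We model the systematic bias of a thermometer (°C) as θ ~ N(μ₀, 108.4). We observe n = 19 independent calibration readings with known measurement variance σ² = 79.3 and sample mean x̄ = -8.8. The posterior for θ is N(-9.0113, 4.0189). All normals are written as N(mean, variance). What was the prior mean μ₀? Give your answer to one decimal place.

μ₀ = -14.5

The posterior mean is a precision-weighted average: μ_n = (τ₀μ₀ + τ_data·x̄)/(τ₀+τ_data), with τ₀=1/σ₀² and τ_data=n/σ².
Here τ₀ = 1/108.4 = 0.009225 and τ_data = 19/79.3 = 0.239596, so τ_n = 0.248821.
Rearranging for μ₀: μ₀ = (μ_n·τ_n − τ_data·x̄)/τ₀ = (-9.0113·0.248821 − 0.239596·-8.8) / 0.009225 = -0.133756/0.009225 ≈ -14.5.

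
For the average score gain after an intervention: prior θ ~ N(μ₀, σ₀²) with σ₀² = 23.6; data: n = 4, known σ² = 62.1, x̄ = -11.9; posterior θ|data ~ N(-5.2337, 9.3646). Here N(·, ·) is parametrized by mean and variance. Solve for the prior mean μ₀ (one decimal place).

μ₀ = 4.9

The posterior mean is a precision-weighted average: μ_n = (τ₀μ₀ + τ_data·x̄)/(τ₀+τ_data), with τ₀=1/σ₀² and τ_data=n/σ².
Here τ₀ = 1/23.6 = 0.042373 and τ_data = 4/62.1 = 0.064412, so τ_n = 0.106785.
Rearranging for μ₀: μ₀ = (μ_n·τ_n − τ_data·x̄)/τ₀ = (-5.2337·0.106785 − 0.064412·-11.9) / 0.042373 = 0.207622/0.042373 ≈ 4.9.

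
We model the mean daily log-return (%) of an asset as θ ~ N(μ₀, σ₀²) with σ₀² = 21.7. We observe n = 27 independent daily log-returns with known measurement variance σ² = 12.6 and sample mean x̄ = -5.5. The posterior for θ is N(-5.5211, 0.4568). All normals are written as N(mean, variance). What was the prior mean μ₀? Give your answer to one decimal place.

The posterior mean is a precision-weighted average: μ_n = (τ₀μ₀ + τ_data·x̄)/(τ₀+τ_data), with τ₀=1/σ₀² and τ_data=n/σ².
Here τ₀ = 1/21.7 = 0.046083 and τ_data = 27/12.6 = 2.142857, so τ_n = 2.188940.
Rearranging for μ₀: μ₀ = (μ_n·τ_n − τ_data·x̄)/τ₀ = (-5.5211·2.188940 − 2.142857·-5.5) / 0.046083 = -0.299643/0.046083 ≈ -6.5.

μ₀ = -6.5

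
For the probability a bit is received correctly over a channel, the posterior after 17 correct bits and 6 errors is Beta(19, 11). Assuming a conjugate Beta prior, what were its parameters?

A Beta(α, β) prior with s successes and f failures in binomial data gives a Beta(α+s, β+f) posterior.
So α = 19 − 17 = 2 and β = 11 − 6 = 5.

Beta(2, 5)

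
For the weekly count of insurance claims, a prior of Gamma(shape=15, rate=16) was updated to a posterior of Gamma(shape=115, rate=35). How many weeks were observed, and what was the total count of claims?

A Gamma(α, β) prior (rate parametrization) on a Poisson rate with n observations summing to S gives posterior Gamma(α+S, β+n).
Matching: Σxᵢ = 115 − 15 = 100 and n = 35 − 16 = 19.

n = 19 weeks with total 100 claims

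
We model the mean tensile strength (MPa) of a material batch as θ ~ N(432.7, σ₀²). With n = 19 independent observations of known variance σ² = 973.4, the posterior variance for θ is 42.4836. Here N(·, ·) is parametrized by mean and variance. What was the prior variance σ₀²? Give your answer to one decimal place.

σ₀² = 248.8

For the Normal–Normal model with known σ², precisions add: τ_n = τ₀ + n/σ².
So 1/σ₀² = 1/42.4836 − 19/973.4 = 0.023538 − 0.019519 = 0.004019.
Hence σ₀² = 1/0.004019 ≈ 248.8.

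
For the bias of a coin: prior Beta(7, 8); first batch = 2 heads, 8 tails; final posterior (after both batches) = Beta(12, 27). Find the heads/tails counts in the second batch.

Because Beta–binomial updating is additive in the counts, the combined data contributed (α_post−α_prior, β_post−β_prior) successes and failures.
Total across both batches: 12−7=5 heads, 27−8=19 tails.
Subtract the first batch: 5−2=3 heads and 19−8=11 tails.

3 heads and 11 tails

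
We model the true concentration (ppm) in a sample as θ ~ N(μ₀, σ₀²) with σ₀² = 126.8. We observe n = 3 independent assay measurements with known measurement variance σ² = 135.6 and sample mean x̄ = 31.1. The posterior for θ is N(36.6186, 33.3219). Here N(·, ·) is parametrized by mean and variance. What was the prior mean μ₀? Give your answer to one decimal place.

The posterior mean is a precision-weighted average: μ_n = (τ₀μ₀ + τ_data·x̄)/(τ₀+τ_data), with τ₀=1/σ₀² and τ_data=n/σ².
Here τ₀ = 1/126.8 = 0.007886 and τ_data = 3/135.6 = 0.022124, so τ_n = 0.030010.
Rearranging for μ₀: μ₀ = (μ_n·τ_n − τ_data·x̄)/τ₀ = (36.6186·0.030010 − 0.022124·31.1) / 0.007886 = 0.410868/0.007886 ≈ 52.1.

μ₀ = 52.1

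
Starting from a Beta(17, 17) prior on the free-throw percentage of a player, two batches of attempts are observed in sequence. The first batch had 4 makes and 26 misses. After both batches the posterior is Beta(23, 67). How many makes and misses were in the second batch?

2 makes and 24 misses

Sequential conjugate updates are equivalent to a single update on the pooled data, so total successes = posterior α − prior α and total failures = posterior β − prior β.
Total across both batches: 23−17=6 makes, 67−17=50 misses.
Subtract the first batch: 6−4=2 makes and 50−26=24 misses.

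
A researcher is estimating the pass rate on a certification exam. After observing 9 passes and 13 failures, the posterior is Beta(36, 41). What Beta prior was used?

A Beta(α, β) prior with s successes and f failures in binomial data gives a Beta(α+s, β+f) posterior.
Subtract the data counts: 36−9=27, 41−13=28.

Beta(27, 28)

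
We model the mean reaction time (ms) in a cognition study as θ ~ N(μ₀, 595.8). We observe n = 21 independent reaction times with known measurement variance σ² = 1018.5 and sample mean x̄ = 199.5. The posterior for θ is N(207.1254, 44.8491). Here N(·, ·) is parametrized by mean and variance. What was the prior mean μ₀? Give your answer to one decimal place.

μ₀ = 300.8

With known observation variance, the Normal–Normal posterior has precision τ_n = τ₀ + n/σ² and mean μ_n = (τ₀μ₀ + (n/σ²)x̄)/τ_n.
Here τ₀ = 1/595.8 = 0.001678 and τ_data = 21/1018.5 = 0.020619, so τ_n = 0.022297.
Rearranging for μ₀: μ₀ = (μ_n·τ_n − τ_data·x̄)/τ₀ = (207.1254·0.022297 − 0.020619·199.5) / 0.001678 = 0.504785/0.001678 ≈ 300.8.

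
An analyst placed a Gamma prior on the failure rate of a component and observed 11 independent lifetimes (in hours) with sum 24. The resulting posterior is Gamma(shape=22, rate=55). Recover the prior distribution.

Gamma(shape=11, rate=31)

Gamma–exponential conjugacy: posterior shape = α + n, posterior rate = β + Σtᵢ.
So α = 22 − 11 = 11 and β = 55 − 24 = 31.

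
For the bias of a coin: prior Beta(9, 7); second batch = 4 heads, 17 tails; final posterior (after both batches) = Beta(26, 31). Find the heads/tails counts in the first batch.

13 heads and 7 tails

Because Beta–binomial updating is additive in the counts, the combined data contributed (α_post−α_prior, β_post−β_prior) successes and failures.
Total across both batches: 26−9=17 heads, 31−7=24 tails.
Subtract the second batch: 17−4=13 heads and 24−17=7 tails.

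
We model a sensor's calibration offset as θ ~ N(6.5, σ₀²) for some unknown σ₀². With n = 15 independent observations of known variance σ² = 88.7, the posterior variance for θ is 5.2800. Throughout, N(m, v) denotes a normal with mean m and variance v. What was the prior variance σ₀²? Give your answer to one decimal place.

For the Normal–Normal model with known σ², precisions add: τ_n = τ₀ + n/σ².
So 1/σ₀² = 1/5.2800 − 15/88.7 = 0.189394 − 0.169109 = 0.020285.
Hence σ₀² = 1/0.020285 ≈ 49.3.

σ₀² = 49.3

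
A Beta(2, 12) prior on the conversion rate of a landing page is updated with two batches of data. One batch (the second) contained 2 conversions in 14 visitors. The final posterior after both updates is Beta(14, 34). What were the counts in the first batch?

Sequential conjugate updates are equivalent to a single update on the pooled data, so total successes = posterior α − prior α and total failures = posterior β − prior β.
Total across both batches: 14−2=12 conversions, 34−12=22 bounces.
Subtract the second batch: 12−2=10 conversions and 22−12=10 bounces.

10 conversions and 10 bounces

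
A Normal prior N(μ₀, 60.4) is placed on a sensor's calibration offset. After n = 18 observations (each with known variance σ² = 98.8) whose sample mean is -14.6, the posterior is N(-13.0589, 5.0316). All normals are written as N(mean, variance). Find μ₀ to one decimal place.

μ₀ = 3.9

With known observation variance, the Normal–Normal posterior has precision τ_n = τ₀ + n/σ² and mean μ_n = (τ₀μ₀ + (n/σ²)x̄)/τ_n.
Here τ₀ = 1/60.4 = 0.016556 and τ_data = 18/98.8 = 0.182186, so τ_n = 0.198742.
Rearranging for μ₀: μ₀ = (μ_n·τ_n − τ_data·x̄)/τ₀ = (-13.0589·0.198742 − 0.182186·-14.6) / 0.016556 = 0.064564/0.016556 ≈ 3.9.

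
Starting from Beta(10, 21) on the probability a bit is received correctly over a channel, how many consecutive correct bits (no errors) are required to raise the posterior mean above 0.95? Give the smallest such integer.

After k correct bits and 0 errors the posterior is Beta(10+k, 21), with mean (10+k)/(10+21+k).
Set (10+k)/(31+k) > 0.95 and solve: k > (0.95·31 − 10)/(1 − 0.95) = 389.000.
The smallest integer exceeding 389.000 is 390, and checking k=390: (400)/(421) = 0.9501 > 0.95.

k = 390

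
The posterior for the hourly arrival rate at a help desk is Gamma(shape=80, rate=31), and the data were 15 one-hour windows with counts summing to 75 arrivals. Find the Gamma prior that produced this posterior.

Gamma(shape=5, rate=16)

Gamma–Poisson conjugacy: posterior shape = α + Σxᵢ, posterior rate = β + n.
So α = 80 − 75 = 5 and β = 31 − 15 = 16.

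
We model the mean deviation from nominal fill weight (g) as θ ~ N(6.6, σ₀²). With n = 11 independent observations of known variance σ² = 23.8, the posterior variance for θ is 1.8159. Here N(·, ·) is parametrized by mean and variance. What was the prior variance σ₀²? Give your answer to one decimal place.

σ₀² = 11.3

Posterior precision equals prior precision plus data precision: 1/σ_n² = 1/σ₀² + n/σ².
So 1/σ₀² = 1/1.8159 − 11/23.8 = 0.550691 − 0.462185 = 0.088506.
Hence σ₀² = 1/0.088506 ≈ 11.3.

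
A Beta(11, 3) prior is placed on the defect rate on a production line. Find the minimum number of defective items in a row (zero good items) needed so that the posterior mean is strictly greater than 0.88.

After k defective items and 0 good items the posterior is Beta(11+k, 3), with mean (11+k)/(11+3+k).
Set (11+k)/(14+k) > 0.88 and solve: k > (0.88·14 − 11)/(1 − 0.88) = 11.000.
The smallest integer exceeding 11.000 is 12.

k = 12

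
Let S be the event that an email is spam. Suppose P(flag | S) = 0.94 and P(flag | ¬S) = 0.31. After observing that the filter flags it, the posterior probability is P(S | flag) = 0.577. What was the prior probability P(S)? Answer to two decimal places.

Bayes' rule in odds form gives O(S|E) = O(S)·[P(E|S)/P(E|¬S)], hence O(S) = O(S|E)/LR.
Posterior odds = 0.577/(1−0.577) = 1.3641. LR = 0.94/0.31 = 3.0323.
Prior odds = 1.3641/3.0323 = 0.4499, so P(S) = 0.4499/(1+0.4499) ≈ 0.31.

P(S) = 0.31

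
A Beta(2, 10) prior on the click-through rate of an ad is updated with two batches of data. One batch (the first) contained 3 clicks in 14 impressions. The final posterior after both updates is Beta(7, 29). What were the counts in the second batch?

Sequential conjugate updates are equivalent to a single update on the pooled data, so total successes = posterior α − prior α and total failures = posterior β − prior β.
Total across both batches: 7−2=5 clicks, 29−10=19 non-clicks.
Subtract the first batch: 5−3=2 clicks and 19−11=8 non-clicks.

2 clicks and 8 non-clicks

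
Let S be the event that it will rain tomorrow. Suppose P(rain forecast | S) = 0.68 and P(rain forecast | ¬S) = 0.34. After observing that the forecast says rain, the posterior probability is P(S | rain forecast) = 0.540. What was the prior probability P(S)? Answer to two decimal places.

Bayes' rule in odds form gives O(S|E) = O(S)·[P(E|S)/P(E|¬S)], hence O(S) = O(S|E)/LR.
Posterior odds = 0.540/(1−0.540) = 1.1739. LR = 0.68/0.34 = 2.0000.
Prior odds = 1.1739/2.0000 = 0.5869, so P(S) = 0.5869/(1+0.5869) ≈ 0.37.

P(S) = 0.37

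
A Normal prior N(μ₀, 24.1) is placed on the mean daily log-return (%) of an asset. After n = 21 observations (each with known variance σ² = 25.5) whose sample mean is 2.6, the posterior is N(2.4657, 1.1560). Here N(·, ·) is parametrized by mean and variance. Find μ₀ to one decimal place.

The posterior mean is a precision-weighted average: μ_n = (τ₀μ₀ + τ_data·x̄)/(τ₀+τ_data), with τ₀=1/σ₀² and τ_data=n/σ².
Here τ₀ = 1/24.1 = 0.041494 and τ_data = 21/25.5 = 0.823529, so τ_n = 0.865023.
Rearranging for μ₀: μ₀ = (μ_n·τ_n − τ_data·x̄)/τ₀ = (2.4657·0.865023 − 0.823529·2.6) / 0.041494 = -0.008288/0.041494 ≈ -0.2.

μ₀ = -0.2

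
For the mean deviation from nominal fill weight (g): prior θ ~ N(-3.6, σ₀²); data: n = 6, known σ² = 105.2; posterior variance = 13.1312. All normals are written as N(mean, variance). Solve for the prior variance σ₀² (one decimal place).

For the Normal–Normal model with known σ², precisions add: τ_n = τ₀ + n/σ².
So 1/σ₀² = 1/13.1312 − 6/105.2 = 0.076155 − 0.057034 = 0.019121.
Hence σ₀² = 1/0.019121 ≈ 52.3.

σ₀² = 52.3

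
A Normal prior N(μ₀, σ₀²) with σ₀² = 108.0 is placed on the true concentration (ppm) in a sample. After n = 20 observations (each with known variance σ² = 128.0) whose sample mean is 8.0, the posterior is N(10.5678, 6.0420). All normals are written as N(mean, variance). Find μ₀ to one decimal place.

The posterior mean is a precision-weighted average: μ_n = (τ₀μ₀ + τ_data·x̄)/(τ₀+τ_data), with τ₀=1/σ₀² and τ_data=n/σ².
Here τ₀ = 1/108.0 = 0.009259 and τ_data = 20/128.0 = 0.156250, so τ_n = 0.165509.
Rearranging for μ₀: μ₀ = (μ_n·τ_n − τ_data·x̄)/τ₀ = (10.5678·0.165509 − 0.156250·8.0) / 0.009259 = 0.499066/0.009259 ≈ 53.9.

μ₀ = 53.9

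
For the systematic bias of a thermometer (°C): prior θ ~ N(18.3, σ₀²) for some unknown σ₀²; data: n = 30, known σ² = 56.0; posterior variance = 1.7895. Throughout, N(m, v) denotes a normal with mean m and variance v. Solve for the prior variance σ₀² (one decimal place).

For the Normal–Normal model with known σ², precisions add: τ_n = τ₀ + n/σ².
So 1/σ₀² = 1/1.7895 − 30/56.0 = 0.558815 − 0.535714 = 0.023101.
Hence σ₀² = 1/0.023101 ≈ 43.3.

σ₀² = 43.3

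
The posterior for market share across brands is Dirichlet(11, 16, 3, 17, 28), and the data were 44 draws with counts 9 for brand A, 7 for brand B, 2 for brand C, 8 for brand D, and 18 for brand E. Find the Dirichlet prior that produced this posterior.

Dirichlet(2, 9, 1, 9, 10)

For a Dirichlet(α) prior with multinomial counts c, the posterior is Dirichlet(α + c) componentwise.
Subtract each count from the matching posterior parameter: 11−9=2, 16−7=9, 3−2=1, 17−8=9, 28−18=10.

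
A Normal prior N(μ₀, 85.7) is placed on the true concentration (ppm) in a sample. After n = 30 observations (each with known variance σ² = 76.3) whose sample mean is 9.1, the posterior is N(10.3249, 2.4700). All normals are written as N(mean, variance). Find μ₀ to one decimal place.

With known observation variance, the Normal–Normal posterior has precision τ_n = τ₀ + n/σ² and mean μ_n = (τ₀μ₀ + (n/σ²)x̄)/τ_n.
Here τ₀ = 1/85.7 = 0.011669 and τ_data = 30/76.3 = 0.393185, so τ_n = 0.404854.
Rearranging for μ₀: μ₀ = (μ_n·τ_n − τ_data·x̄)/τ₀ = (10.3249·0.404854 − 0.393185·9.1) / 0.011669 = 0.602094/0.011669 ≈ 51.6.

μ₀ = 51.6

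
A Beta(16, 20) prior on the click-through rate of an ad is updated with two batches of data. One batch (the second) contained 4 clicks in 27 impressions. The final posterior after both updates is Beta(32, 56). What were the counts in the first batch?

12 clicks and 13 non-clicks

Because Beta–binomial updating is additive in the counts, the combined data contributed (α_post−α_prior, β_post−β_prior) successes and failures.
Total across both batches: 32−16=16 clicks, 56−20=36 non-clicks.
Subtract the second batch: 16−4=12 clicks and 36−23=13 non-clicks.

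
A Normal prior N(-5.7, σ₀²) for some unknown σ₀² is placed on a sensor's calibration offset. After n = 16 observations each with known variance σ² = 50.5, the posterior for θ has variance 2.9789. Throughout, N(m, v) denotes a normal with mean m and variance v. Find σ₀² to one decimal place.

σ₀² = 53.0

Posterior precision equals prior precision plus data precision: 1/σ_n² = 1/σ₀² + n/σ².
So 1/σ₀² = 1/2.9789 − 16/50.5 = 0.335694 − 0.316832 = 0.018862.
Hence σ₀² = 1/0.018862 ≈ 53.0.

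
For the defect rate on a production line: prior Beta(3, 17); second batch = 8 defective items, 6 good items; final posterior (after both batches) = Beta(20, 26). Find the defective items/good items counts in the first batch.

9 defective items and 3 good items

Because Beta–binomial updating is additive in the counts, the combined data contributed (α_post−α_prior, β_post−β_prior) successes and failures.
Total across both batches: 20−3=17 defective items, 26−17=9 good items.
Subtract the second batch: 17−8=9 defective items and 9−6=3 good items.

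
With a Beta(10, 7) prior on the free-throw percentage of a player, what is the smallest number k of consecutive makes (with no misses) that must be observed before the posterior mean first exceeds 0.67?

After k makes and 0 misses the posterior is Beta(10+k, 7), with mean (10+k)/(10+7+k).
Set (10+k)/(17+k) > 0.67 and solve: k > (0.67·17 − 10)/(1 − 0.67) = 4.212.
The smallest integer exceeding 4.212 is 5, and checking k=5: (15)/(22) = 0.6818 > 0.67.

k = 5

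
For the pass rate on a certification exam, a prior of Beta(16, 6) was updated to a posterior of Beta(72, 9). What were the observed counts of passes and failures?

A Beta(α, β) prior with s successes and f failures in binomial data gives a Beta(α+s, β+f) posterior.
Match parameters: s=72−16=56, f=9−6=3.

56 passes and 3 failures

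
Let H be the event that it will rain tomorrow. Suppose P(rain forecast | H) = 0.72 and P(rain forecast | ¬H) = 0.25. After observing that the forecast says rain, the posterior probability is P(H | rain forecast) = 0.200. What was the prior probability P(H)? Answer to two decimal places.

P(H) = 0.08

In odds form, posterior odds = prior odds × likelihood ratio, so prior odds = posterior odds ÷ LR.
Posterior odds = 0.200/(1−0.200) = 0.2500. LR = 0.72/0.25 = 2.8800.
Prior odds = 0.2500/2.8800 = 0.0868, so P(H) = 0.0868/(1+0.0868) ≈ 0.08.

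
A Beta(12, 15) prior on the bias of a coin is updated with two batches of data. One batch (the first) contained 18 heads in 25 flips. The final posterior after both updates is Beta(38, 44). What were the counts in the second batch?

Because Beta–binomial updating is additive in the counts, the combined data contributed (α_post−α_prior, β_post−β_prior) successes and failures.
Total across both batches: 38−12=26 heads, 44−15=29 tails.
Subtract the first batch: 26−18=8 heads and 29−7=22 tails.

8 heads and 22 tails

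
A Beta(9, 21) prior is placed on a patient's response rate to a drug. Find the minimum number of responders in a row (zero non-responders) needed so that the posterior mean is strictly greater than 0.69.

After k responders and 0 non-responders the posterior is Beta(9+k, 21), with mean (9+k)/(9+21+k).
Set (9+k)/(30+k) > 0.69 and solve: k > (0.69·30 − 9)/(1 − 0.69) = 37.742.
The smallest integer exceeding 37.742 is 38.

k = 38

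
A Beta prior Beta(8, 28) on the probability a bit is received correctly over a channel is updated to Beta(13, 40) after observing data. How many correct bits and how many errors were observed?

Under Beta–binomial conjugacy the posterior parameters are (α+s, β+f).
Match parameters: s=13−8=5, f=40−28=12.

5 correct bits and 12 errors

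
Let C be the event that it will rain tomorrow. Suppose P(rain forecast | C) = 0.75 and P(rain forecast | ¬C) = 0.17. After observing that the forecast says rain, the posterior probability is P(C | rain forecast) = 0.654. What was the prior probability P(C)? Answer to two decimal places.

P(C) = 0.30

Bayes' rule in odds form gives O(C|E) = O(C)·[P(E|C)/P(E|¬C)], hence O(C) = O(C|E)/LR.
Posterior odds = 0.654/(1−0.654) = 1.8902. LR = 0.75/0.17 = 4.4118.
Prior odds = 1.8902/4.4118 = 0.4284, so P(C) = 0.4284/(1+0.4284) ≈ 0.30.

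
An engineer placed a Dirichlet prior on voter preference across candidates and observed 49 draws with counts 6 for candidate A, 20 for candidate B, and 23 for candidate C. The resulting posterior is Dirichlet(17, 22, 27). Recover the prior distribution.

For a Dirichlet(α) prior with multinomial counts c, the posterior is Dirichlet(α + c) componentwise.
Subtract each count from the matching posterior parameter: 17−6=11, 22−20=2, 27−23=4.

Dirichlet(11, 2, 4)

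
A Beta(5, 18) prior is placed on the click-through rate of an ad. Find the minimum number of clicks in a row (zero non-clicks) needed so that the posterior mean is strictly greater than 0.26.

k = 2

After k clicks and 0 non-clicks the posterior is Beta(5+k, 18), with mean (5+k)/(5+18+k).
Set (5+k)/(23+k) > 0.26 and solve: k > (0.26·23 − 5)/(1 − 0.26) = 1.324.
The smallest integer exceeding 1.324 is 2.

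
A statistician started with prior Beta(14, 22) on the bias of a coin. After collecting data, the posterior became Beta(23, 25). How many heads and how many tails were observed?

A Beta(α, β) prior with s successes and f failures in binomial data gives a Beta(α+s, β+f) posterior.
Match parameters: s=23−14=9, f=25−22=3.

9 heads and 3 tails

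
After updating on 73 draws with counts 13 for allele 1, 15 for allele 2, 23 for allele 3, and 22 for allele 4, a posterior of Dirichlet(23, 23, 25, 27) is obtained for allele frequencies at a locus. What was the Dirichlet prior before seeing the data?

For a Dirichlet(α) prior with multinomial counts c, the posterior is Dirichlet(α + c) componentwise.
Subtract each count from the matching posterior parameter: 23−13=10, 23−15=8, 25−23=2, 27−22=5.

Dirichlet(10, 8, 2, 5)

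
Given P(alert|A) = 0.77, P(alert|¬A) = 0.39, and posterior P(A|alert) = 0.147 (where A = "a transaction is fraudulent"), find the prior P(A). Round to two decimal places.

Bayes' rule in odds form gives O(A|E) = O(A)·[P(E|A)/P(E|¬A)], hence O(A) = O(A|E)/LR.
Posterior odds = 0.147/(1−0.147) = 0.1723. LR = 0.77/0.39 = 1.9744.
Prior odds = 0.1723/1.9744 = 0.0873, so P(A) = 0.0873/(1+0.0873) ≈ 0.08.

P(A) = 0.08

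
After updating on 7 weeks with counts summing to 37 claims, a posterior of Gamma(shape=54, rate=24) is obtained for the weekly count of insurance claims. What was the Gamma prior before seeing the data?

A Gamma(α, β) prior (rate parametrization) on a Poisson rate with n observations summing to S gives posterior Gamma(α+S, β+n).
So α = 54 − 37 = 17 and β = 24 − 7 = 17.

Gamma(shape=17, rate=17)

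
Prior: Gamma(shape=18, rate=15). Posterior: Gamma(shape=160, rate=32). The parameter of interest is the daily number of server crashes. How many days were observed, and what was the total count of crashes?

Gamma–Poisson conjugacy: posterior shape = α + Σxᵢ, posterior rate = β + n.
Matching: Σxᵢ = 160 − 18 = 142 and n = 32 − 15 = 17.

n = 17 days with total 142 crashes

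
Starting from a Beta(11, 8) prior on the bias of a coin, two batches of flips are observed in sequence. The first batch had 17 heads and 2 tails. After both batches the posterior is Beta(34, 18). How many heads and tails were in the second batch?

6 heads and 8 tails

Because Beta–binomial updating is additive in the counts, the combined data contributed (α_post−α_prior, β_post−β_prior) successes and failures.
Total across both batches: 34−11=23 heads, 18−8=10 tails.
Subtract the first batch: 23−17=6 heads and 10−2=8 tails.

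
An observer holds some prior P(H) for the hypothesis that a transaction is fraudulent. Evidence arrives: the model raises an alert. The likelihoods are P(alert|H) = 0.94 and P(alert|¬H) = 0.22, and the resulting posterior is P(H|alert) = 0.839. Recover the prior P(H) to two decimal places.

In odds form, posterior odds = prior odds × likelihood ratio, so prior odds = posterior odds ÷ LR.
Posterior odds = 0.839/(1−0.839) = 5.2112. LR = 0.94/0.22 = 4.2727.
Prior odds = 5.2112/4.2727 = 1.2197, so P(H) = 1.2197/(1+1.2197) ≈ 0.55.

P(H) = 0.55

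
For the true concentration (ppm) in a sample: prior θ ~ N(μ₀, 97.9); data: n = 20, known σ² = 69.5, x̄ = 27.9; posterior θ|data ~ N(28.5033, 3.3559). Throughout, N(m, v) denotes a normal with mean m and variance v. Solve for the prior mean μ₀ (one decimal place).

μ₀ = 45.5

With known observation variance, the Normal–Normal posterior has precision τ_n = τ₀ + n/σ² and mean μ_n = (τ₀μ₀ + (n/σ²)x̄)/τ_n.
Here τ₀ = 1/97.9 = 0.010215 and τ_data = 20/69.5 = 0.287770, so τ_n = 0.297985.
Rearranging for μ₀: μ₀ = (μ_n·τ_n − τ_data·x̄)/τ₀ = (28.5033·0.297985 − 0.287770·27.9) / 0.010215 = 0.464773/0.010215 ≈ 45.5.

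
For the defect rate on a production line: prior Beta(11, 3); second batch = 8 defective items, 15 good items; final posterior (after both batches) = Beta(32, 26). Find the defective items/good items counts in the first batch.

13 defective items and 8 good items

Sequential conjugate updates are equivalent to a single update on the pooled data, so total successes = posterior α − prior α and total failures = posterior β − prior β.
Total across both batches: 32−11=21 defective items, 26−3=23 good items.
Subtract the second batch: 21−8=13 defective items and 23−15=8 good items.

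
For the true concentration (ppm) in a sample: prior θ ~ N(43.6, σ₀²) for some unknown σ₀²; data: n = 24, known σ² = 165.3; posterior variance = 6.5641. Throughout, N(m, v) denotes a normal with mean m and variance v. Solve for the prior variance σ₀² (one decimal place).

σ₀² = 139.8

For the Normal–Normal model with known σ², precisions add: τ_n = τ₀ + n/σ².
So 1/σ₀² = 1/6.5641 − 24/165.3 = 0.152344 − 0.145191 = 0.007153.
Hence σ₀² = 1/0.007153 ≈ 139.8.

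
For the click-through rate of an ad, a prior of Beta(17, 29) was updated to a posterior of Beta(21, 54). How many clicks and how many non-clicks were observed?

4 clicks and 25 non-clicks

A Beta(a, b) prior with s successes and f failures in binomial data gives a Beta(a+s, b+f) posterior.
Match parameters: s=21−17=4, f=54−29=25.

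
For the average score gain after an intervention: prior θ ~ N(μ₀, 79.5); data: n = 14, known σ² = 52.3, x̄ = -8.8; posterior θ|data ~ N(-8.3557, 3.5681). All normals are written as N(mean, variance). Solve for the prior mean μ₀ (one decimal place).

The posterior mean is a precision-weighted average: μ_n = (τ₀μ₀ + τ_data·x̄)/(τ₀+τ_data), with τ₀=1/σ₀² and τ_data=n/σ².
Here τ₀ = 1/79.5 = 0.012579 and τ_data = 14/52.3 = 0.267686, so τ_n = 0.280265.
Rearranging for μ₀: μ₀ = (μ_n·τ_n − τ_data·x̄)/τ₀ = (-8.3557·0.280265 − 0.267686·-8.8) / 0.012579 = 0.013827/0.012579 ≈ 1.1.

μ₀ = 1.1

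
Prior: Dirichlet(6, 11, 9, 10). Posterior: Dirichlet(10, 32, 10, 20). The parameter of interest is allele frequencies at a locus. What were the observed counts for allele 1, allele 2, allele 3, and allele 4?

counts (4, 21, 1, 10)

For a Dirichlet(α) prior with multinomial counts c, the posterior is Dirichlet(α + c) componentwise.
Counts are posterior − prior componentwise: 10−6=4, 32−11=21, 10−9=1, 20−10=10.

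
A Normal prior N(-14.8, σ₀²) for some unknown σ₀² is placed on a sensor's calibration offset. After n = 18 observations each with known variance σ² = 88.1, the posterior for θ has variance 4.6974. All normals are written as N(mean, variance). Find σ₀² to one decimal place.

Posterior precision equals prior precision plus data precision: 1/σ_n² = 1/σ₀² + n/σ².
So 1/σ₀² = 1/4.6974 − 18/88.1 = 0.212884 − 0.204313 = 0.008571.
Hence σ₀² = 1/0.008571 ≈ 116.7.

σ₀² = 116.7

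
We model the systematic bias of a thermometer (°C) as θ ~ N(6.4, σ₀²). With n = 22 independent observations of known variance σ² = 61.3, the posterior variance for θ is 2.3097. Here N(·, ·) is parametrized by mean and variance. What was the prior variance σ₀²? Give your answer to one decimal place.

For the Normal–Normal model with known σ², precisions add: τ_n = τ₀ + n/σ².
So 1/σ₀² = 1/2.3097 − 22/61.3 = 0.432957 − 0.358891 = 0.074066.
Hence σ₀² = 1/0.074066 ≈ 13.5.

σ₀² = 13.5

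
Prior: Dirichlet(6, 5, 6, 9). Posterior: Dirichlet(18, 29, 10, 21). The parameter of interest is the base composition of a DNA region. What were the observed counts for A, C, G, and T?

counts (12, 24, 4, 12)

For a Dirichlet(α) prior with multinomial counts c, the posterior is Dirichlet(α + c) componentwise.
Counts are posterior − prior componentwise: 18−6=12, 29−5=24, 10−6=4, 21−9=12.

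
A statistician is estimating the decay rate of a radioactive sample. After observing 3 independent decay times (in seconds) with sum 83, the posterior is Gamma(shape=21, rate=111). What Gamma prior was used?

For an exponential likelihood with a Gamma(α, β) prior on the rate, n observations with total T give posterior Gamma(α+n, β+T).
So α = 21 − 3 = 18 and β = 111 − 83 = 28.

Gamma(shape=18, rate=28)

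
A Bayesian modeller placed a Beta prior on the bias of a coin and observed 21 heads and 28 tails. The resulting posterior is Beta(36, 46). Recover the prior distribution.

Beta is conjugate to the binomial likelihood: posterior = Beta(a+s, b+f).
So a = 36 − 21 = 15 and b = 46 − 28 = 18.

Beta(15, 18)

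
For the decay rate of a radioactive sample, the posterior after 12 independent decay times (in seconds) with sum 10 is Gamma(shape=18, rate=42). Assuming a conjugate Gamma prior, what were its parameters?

Gamma(shape=6, rate=32)

For an exponential likelihood with a Gamma(α, β) prior on the rate, n observations with total T give posterior Gamma(α+n, β+T).
So α = 18 − 12 = 6 and β = 42 − 10 = 32.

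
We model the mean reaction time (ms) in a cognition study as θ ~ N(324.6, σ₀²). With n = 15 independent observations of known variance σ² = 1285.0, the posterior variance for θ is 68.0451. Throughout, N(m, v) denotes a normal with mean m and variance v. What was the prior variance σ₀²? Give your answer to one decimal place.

For the Normal–Normal model with known σ², precisions add: τ_n = τ₀ + n/σ².
So 1/σ₀² = 1/68.0451 − 15/1285.0 = 0.014696 − 0.011673 = 0.003023.
Hence σ₀² = 1/0.003023 ≈ 330.8.

σ₀² = 330.8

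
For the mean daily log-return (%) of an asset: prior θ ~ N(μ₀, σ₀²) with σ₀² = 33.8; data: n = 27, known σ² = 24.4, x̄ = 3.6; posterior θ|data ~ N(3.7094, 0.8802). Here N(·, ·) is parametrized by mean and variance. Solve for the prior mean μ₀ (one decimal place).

The posterior mean is a precision-weighted average: μ_n = (τ₀μ₀ + τ_data·x̄)/(τ₀+τ_data), with τ₀=1/σ₀² and τ_data=n/σ².
Here τ₀ = 1/33.8 = 0.029586 and τ_data = 27/24.4 = 1.106557, so τ_n = 1.136143.
Rearranging for μ₀: μ₀ = (μ_n·τ_n − τ_data·x̄)/τ₀ = (3.7094·1.136143 − 1.106557·3.6) / 0.029586 = 0.230804/0.029586 ≈ 7.8.

μ₀ = 7.8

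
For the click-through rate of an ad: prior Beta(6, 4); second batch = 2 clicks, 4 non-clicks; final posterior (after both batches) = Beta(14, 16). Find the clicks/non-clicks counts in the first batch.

6 clicks and 8 non-clicks

Sequential conjugate updates are equivalent to a single update on the pooled data, so total successes = posterior α − prior α and total failures = posterior β − prior β.
Total across both batches: 14−6=8 clicks, 16−4=12 non-clicks.
Subtract the second batch: 8−2=6 clicks and 12−4=8 non-clicks.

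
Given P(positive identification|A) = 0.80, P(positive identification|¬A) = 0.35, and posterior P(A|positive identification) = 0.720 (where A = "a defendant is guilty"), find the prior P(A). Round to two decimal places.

Bayes' rule in odds form gives O(A|E) = O(A)·[P(E|A)/P(E|¬A)], hence O(A) = O(A|E)/LR.
Posterior odds = 0.720/(1−0.720) = 2.5714. LR = 0.80/0.35 = 2.2857.
Prior odds = 2.5714/2.2857 = 1.1250, so P(A) = 1.1250/(1+1.1250) ≈ 0.53.

P(A) = 0.53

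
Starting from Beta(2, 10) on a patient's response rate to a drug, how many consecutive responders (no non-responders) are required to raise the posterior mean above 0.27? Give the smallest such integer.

After k responders and 0 non-responders the posterior is Beta(2+k, 10), with mean (2+k)/(2+10+k).
Set (2+k)/(12+k) > 0.27 and solve: k > (0.27·12 − 2)/(1 − 0.27) = 1.699.
The smallest integer exceeding 1.699 is 2, and checking k=2: (4)/(14) = 0.2857 > 0.27.

k = 2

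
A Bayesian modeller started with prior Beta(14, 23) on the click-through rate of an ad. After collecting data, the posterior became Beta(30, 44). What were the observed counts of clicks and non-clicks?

16 clicks and 21 non-clicks

Under Beta–binomial conjugacy the posterior parameters are (a+s, b+f).
So s = 30 − 14 = 16 and f = 44 − 23 = 21.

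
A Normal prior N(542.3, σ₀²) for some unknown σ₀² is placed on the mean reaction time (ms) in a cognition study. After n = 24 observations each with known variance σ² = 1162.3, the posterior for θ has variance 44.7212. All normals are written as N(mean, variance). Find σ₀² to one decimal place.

σ₀² = 584.1

For the Normal–Normal model with known σ², precisions add: τ_n = τ₀ + n/σ².
So 1/σ₀² = 1/44.7212 − 24/1162.3 = 0.022361 − 0.020649 = 0.001712.
Hence σ₀² = 1/0.001712 ≈ 584.1.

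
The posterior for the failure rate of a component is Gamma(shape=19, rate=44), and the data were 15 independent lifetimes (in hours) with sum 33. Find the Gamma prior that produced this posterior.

Gamma–exponential conjugacy: posterior shape = α + n, posterior rate = β + Σtᵢ.
So α = 19 − 15 = 4 and β = 44 − 33 = 11.

Gamma(shape=4, rate=11)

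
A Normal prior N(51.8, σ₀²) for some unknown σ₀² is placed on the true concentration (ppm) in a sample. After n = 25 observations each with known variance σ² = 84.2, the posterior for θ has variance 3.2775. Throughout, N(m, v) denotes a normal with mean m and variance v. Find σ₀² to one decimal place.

For the Normal–Normal model with known σ², precisions add: τ_n = τ₀ + n/σ².
So 1/σ₀² = 1/3.2775 − 25/84.2 = 0.305111 − 0.296912 = 0.008199.
Hence σ₀² = 1/0.008199 ≈ 122.0.

σ₀² = 122.0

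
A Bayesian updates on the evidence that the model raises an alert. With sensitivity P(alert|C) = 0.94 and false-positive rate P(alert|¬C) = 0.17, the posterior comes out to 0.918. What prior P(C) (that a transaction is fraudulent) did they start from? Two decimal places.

P(C) = 0.67

In odds form, posterior odds = prior odds × likelihood ratio, so prior odds = posterior odds ÷ LR.
Posterior odds = 0.918/(1−0.918) = 11.1951. LR = 0.94/0.17 = 5.5294.
Prior odds = 11.1951/5.5294 = 2.0247, so P(C) = 2.0247/(1+2.0247) ≈ 0.67.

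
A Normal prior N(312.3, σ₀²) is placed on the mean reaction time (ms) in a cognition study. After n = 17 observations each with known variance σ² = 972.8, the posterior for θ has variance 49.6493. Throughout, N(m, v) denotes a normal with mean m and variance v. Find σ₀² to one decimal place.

σ₀² = 375.1

Posterior precision equals prior precision plus data precision: 1/σ_n² = 1/σ₀² + n/σ².
So 1/σ₀² = 1/49.6493 − 17/972.8 = 0.020141 − 0.017475 = 0.002666.
Hence σ₀² = 1/0.002666 ≈ 375.1.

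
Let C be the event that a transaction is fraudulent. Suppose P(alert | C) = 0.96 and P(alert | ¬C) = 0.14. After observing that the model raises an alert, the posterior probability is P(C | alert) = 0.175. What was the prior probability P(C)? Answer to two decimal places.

In odds form, posterior odds = prior odds × likelihood ratio, so prior odds = posterior odds ÷ LR.
Posterior odds = 0.175/(1−0.175) = 0.2121. LR = 0.96/0.14 = 6.8571.
Prior odds = 0.2121/6.8571 = 0.0309, so P(C) = 0.0309/(1+0.0309) ≈ 0.03.

P(C) = 0.03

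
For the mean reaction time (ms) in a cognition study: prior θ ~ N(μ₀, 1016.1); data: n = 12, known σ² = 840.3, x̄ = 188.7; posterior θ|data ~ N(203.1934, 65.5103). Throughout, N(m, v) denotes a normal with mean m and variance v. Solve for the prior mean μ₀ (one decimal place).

With known observation variance, the Normal–Normal posterior has precision τ_n = τ₀ + n/σ² and mean μ_n = (τ₀μ₀ + (n/σ²)x̄)/τ_n.
Here τ₀ = 1/1016.1 = 0.000984 and τ_data = 12/840.3 = 0.014281, so τ_n = 0.015265.
Rearranging for μ₀: μ₀ = (μ_n·τ_n − τ_data·x̄)/τ₀ = (203.1934·0.015265 − 0.014281·188.7) / 0.000984 = 0.406923/0.000984 ≈ 413.5.

μ₀ = 413.5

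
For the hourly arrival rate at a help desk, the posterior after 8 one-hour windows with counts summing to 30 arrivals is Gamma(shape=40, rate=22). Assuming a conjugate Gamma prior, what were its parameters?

A Gamma(α, β) prior (rate parametrization) on a Poisson rate with n observations summing to S gives posterior Gamma(α+S, β+n).
So α = 40 − 30 = 10 and β = 22 − 8 = 14.

Gamma(shape=10, rate=14)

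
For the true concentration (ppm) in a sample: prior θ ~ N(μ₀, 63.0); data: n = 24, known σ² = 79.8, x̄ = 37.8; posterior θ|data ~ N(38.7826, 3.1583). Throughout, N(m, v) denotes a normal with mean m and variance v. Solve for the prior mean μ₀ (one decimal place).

μ₀ = 57.4

With known observation variance, the Normal–Normal posterior has precision τ_n = τ₀ + n/σ² and mean μ_n = (τ₀μ₀ + (n/σ²)x̄)/τ_n.
Here τ₀ = 1/63.0 = 0.015873 and τ_data = 24/79.8 = 0.300752, so τ_n = 0.316625.
Rearranging for μ₀: μ₀ = (μ_n·τ_n − τ_data·x̄)/τ₀ = (38.7826·0.316625 − 0.300752·37.8) / 0.015873 = 0.911115/0.015873 ≈ 57.4.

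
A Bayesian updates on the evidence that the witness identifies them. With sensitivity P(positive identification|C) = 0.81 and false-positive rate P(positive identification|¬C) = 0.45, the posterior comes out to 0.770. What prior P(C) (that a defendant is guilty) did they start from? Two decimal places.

Bayes' rule in odds form gives O(C|E) = O(C)·[P(E|C)/P(E|¬C)], hence O(C) = O(C|E)/LR.
Posterior odds = 0.770/(1−0.770) = 3.3478. LR = 0.81/0.45 = 1.8000.
Prior odds = 3.3478/1.8000 = 1.8599, so P(C) = 1.8599/(1+1.8599) ≈ 0.65.

P(C) = 0.65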